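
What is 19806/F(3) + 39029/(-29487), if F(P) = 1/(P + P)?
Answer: 3504078103/29487 ≈ 1.1883e+5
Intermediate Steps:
F(P) = 1/(2*P)
19806/F(3) + 39029/(-29487) = 19806/(((1/2)/3)) + 39029/(-29487) = 19806/(((1/2)*(1/3))) + 39029*(-1/29487) = 19806/(1/6) - 39029/29487 = 19806*6 - 39029/29487 = 118836 - 39029/29487 = 3504078103/29487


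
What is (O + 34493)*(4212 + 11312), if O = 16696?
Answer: 794658036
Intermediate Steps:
(O + 34493)*(4212 + 11312) = (16696 + 34493)*(4212 + 11312) = 51189*15524 = 794658036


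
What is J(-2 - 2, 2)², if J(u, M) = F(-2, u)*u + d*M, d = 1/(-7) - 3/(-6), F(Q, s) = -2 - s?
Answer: 2601/49 ≈ 53.082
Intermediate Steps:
d = 5/14 (d = 1*(-⅐) - 3*(-⅙) = -⅐ + ½ = 5/14 ≈ 0.35714)
J(u, M) = 5*M/14 + u*(-2 - u) (J(u, M) = (-2 - u)*u + 5*M/14 = u*(-2 - u) + 5*M/14 = 5*M/14 + u*(-2 - u))
J(-2 - 2, 2)² = ((5/14)*2 - (-2 - 2)*(2 + (-2 - 2)))² = (5/7 - 1*(-4)*(2 - 4))² = (5/7 - 1*(-4)*(-2))² = (5/7 - 8)² = (-51/7)² = 2601/49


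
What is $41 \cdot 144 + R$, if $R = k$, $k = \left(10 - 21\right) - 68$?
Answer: $5825$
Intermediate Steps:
$k = -79$ ($k = -11 - 68 = -79$)
$R = -79$
$41 \cdot 144 + R = 41 \cdot 144 - 79 = 5904 - 79 = 5825$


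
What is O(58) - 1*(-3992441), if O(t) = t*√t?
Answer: 3992441 + 58*√58 ≈ 3.9929e+6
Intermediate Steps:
O(t) = t^(3/2)
O(58) - 1*(-3992441) = 58^(3/2) - 1*(-3992441) = 58*√58 + 3992441 = 3992441 + 58*√58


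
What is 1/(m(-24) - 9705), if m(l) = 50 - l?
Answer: -1/9631 ≈ -0.00010383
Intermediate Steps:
1/(m(-24) - 9705) = 1/((50 - 1*(-24)) - 9705) = 1/((50 + 24) - 9705) = 1/(74 - 9705) = 1/(-9631) = -1/9631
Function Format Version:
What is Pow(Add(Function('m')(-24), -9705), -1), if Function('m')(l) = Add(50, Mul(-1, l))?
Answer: Rational(-1, 9631) ≈ -0.00010383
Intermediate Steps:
Pow(Add(Function('m')(-24), -9705), -1) = Pow(Add(Add(50, Mul(-1, -24)), -9705), -1) = Pow(Add(Add(50, 24), -9705), -1) = Pow(Add(74, -9705), -1) = Pow(-9631, -1) = Rational(-1, 9631)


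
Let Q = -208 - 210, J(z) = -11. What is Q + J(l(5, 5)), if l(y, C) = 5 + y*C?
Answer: -429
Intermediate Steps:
l(y, C) = 5 + C*y
Q = -418
Q + J(l(5, 5)) = -418 - 11 = -429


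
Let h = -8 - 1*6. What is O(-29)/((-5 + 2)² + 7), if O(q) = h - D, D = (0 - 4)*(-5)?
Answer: -17/8 ≈ -2.1250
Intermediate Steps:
D = 20 (D = -4*(-5) = 20)
h = -14 (h = -8 - 6 = -14)
O(q) = -34 (O(q) = -14 - 1*20 = -14 - 20 = -34)
O(-29)/((-5 + 2)² + 7) = -34/((-5 + 2)² + 7) = -34/((-3)² + 7) = -34/(9 + 7) = -34/16 = (1/16)*(-34) = -17/8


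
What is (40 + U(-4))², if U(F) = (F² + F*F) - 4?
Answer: 4624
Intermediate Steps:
U(F) = -4 + 2*F² (U(F) = (F² + F²) - 4 = 2*F² - 4 = -4 + 2*F²)
(40 + U(-4))² = (40 + (-4 + 2*(-4)²))² = (40 + (-4 + 2*16))² = (40 + (-4 + 32))² = (40 + 28)² = 68² = 4624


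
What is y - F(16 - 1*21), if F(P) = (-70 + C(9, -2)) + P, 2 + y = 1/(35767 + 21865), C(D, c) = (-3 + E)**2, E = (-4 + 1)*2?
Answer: -461055/57632 ≈ -8.0000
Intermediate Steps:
E = -6 (E = -3*2 = -6)
C(D, c) = 81 (C(D, c) = (-3 - 6)**2 = (-9)**2 = 81)
y = -115263/57632 (y = -2 + 1/(35767 + 21865) = -2 + 1/57632 = -115263/57632 ≈ -2.0000)
F(P) = 11 + P (F(P) = (-70 + 81) + P = 11 + P)
y - F(16 - 1*21) = -115263/57632 - (11 + (16 - 1*21)) = -115263/57632 - (11 + (16 - 21)) = -115263/57632 - (11 - 5) = -115263/57632 - 1*6 = -115263/57632 - 6 = -461055/57632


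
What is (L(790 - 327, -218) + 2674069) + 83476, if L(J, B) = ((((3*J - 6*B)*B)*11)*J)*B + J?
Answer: 652783915212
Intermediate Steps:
L(J, B) = J + 11*J*B²*(-6*B + 3*J) (L(J, B) = ((((-6*B + 3*J)*B)*11)*J)*B + J = (((B*(-6*B + 3*J))*11)*J)*B + J = ((11*B*(-6*B + 3*J))*J)*B + J = (11*B*J*(-6*B + 3*J))*B + J = 11*J*B²*(-6*B + 3*J) + J = J + 11*J*B²*(-6*B + 3*J))
(L(790 - 327, -218) + 2674069) + 83476 = ((790 - 327)*(1 - 66*(-218)³ + 33*(790 - 327)*(-218)²) + 2674069) + 83476 = (463*(1 - 66*(-10360232) + 33*463*47524) + 2674069) + 83476 = (463*(1 + 683775312 + 726119196) + 2674069) + 83476 = (463*1409894509 + 2674069) + 83476 = (652781157667 + 2674069) + 83476 = 652783831736 + 83476 = 652783915212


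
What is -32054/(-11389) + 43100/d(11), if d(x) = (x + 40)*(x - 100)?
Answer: -345372794/51694671 ≈ -6.6810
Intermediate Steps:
d(x) = (-100 + x)*(40 + x) (d(x) = (40 + x)*(-100 + x) = (-100 + x)*(40 + x))
-32054/(-11389) + 43100/d(11) = -32054/(-11389) + 43100/(-4000 + 11**2 - 60*11) = -32054*(-1/11389) + 43100/(-4000 + 121 - 660) = 32054/11389 + 43100/(-4539) = 32054/11389 + 43100*(-1/4539) = 32054/11389 - 43100/4539 = -345372794/51694671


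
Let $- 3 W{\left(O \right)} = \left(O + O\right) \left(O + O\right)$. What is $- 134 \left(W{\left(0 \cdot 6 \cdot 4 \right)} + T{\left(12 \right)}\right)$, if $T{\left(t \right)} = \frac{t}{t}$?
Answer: $-134$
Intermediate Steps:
$T{\left(t \right)} = 1$
$W{\left(O \right)} = - \frac{4 O^{2}}{3}$ ($W{\left(O \right)} = - \frac{\left(O + O\right) \left(O + O\right)}{3} = - \frac{2 O 2 O}{3} = - \frac{4 O^{2}}{3}$)
$- 134 \left(W{\left(0 \cdot 6 \cdot 4 \right)} + T{\left(12 \right)}\right) = - 134 \left(- \frac{4 \left(0 \cdot 6 \cdot 4\right)^{2}}{3} + 1\right) = - 134 \left(- \frac{4 \left(0 \cdot 4\right)^{2}}{3} + 1\right) = - 134 \left(- \frac{4 \cdot 0^{2}}{3} + 1\right) = - 134 \left(\left(- \frac{4}{3}\right) 0 + 1\right) = - 134 \left(0 + 1\right) = \left(-134\right) 1 = -134$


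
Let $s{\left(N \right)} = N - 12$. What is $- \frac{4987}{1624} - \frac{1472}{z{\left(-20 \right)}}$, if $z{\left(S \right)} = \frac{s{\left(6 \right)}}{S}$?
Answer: $- \frac{23920241}{4872} \approx -4909.7$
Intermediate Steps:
$s{\left(N \right)} = -12 + N$ ($s{\left(N \right)} = N - 12 = -12 + N$)
$z{\left(S \right)} = - \frac{6}{S}$ ($z{\left(S \right)} = \frac{-12 + 6}{S} = - \frac{6}{S}$)
$- \frac{4987}{1624} - \frac{1472}{z{\left(-20 \right)}} = - \frac{4987}{1624} - \frac{1472}{\left(-6\right) \frac{1}{-20}} = \left(-4987\right) \frac{1}{1624} - \frac{1472}{\left(-6\right) \left(- \frac{1}{20}\right)} = - \frac{4987}{1624} - \frac{1472}{\frac{3}{10}} = - \frac{4987}{1624} - \frac{14720}{3} = - \frac{23920241}{4872}$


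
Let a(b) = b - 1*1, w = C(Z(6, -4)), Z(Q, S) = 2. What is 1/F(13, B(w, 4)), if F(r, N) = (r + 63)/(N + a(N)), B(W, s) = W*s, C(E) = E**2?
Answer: 31/76 ≈ 0.40789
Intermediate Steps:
w = 4 (w = 2**2 = 4)
a(b) = -1 + b (a(b) = b - 1 = -1 + b)
F(r, N) = (63 + r)/(-1 + 2*N) (F(r, N) = (r + 63)/(N + (-1 + N)) = (63 + r)/(-1 + 2*N))
1/F(13, B(w, 4)) = 1/((63 + 13)/(-1 + 2*(4*4))) = 1/(76/(-1 + 2*16)) = 1/(76/(-1 + 32)) = 1/(76/31) = 31/76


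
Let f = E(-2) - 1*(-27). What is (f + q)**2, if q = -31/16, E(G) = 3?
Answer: 201601/256 ≈ 787.50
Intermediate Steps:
q = -31/16 (q = -31*1/16 = -31/16 ≈ -1.9375)
f = 30 (f = 3 - 1*(-27) = 3 + 27 = 30)
(f + q)**2 = (30 - 31/16)**2 = (449/16)**2 = 201601/256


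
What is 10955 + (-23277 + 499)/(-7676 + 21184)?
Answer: 73978681/6754 ≈ 10953.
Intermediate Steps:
10955 + (-23277 + 499)/(-7676 + 21184) = 10955 - 22778/13508 = 10955 - 22778*1/13508 = 10955 - 11389/6754 = 73978681/6754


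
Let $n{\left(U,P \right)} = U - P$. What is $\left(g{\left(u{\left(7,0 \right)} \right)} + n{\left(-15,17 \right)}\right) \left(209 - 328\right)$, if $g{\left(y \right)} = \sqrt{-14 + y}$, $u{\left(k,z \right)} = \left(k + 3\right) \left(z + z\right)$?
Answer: $3808 - 119 i \sqrt{14} \approx 3808.0 - 445.26 i$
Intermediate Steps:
$u{\left(k,z \right)} = 2 z \left(3 + k\right)$ ($u{\left(k,z \right)} = \left(3 + k\right) 2 z = 2 z \left(3 + k\right)$)
$\left(g{\left(u{\left(7,0 \right)} \right)} + n{\left(-15,17 \right)}\right) \left(209 - 328\right) = \left(\sqrt{-14 + 2 \cdot 0 \left(3 + 7\right)} - 32\right) \left(209 - 328\right) = \left(\sqrt{-14 + 2 \cdot 0 \cdot 10} - 32\right) \left(209 - 328\right) = \left(\sqrt{-14 + 0} - 32\right) \left(-119\right) = \left(\sqrt{-14} - 32\right) \left(-119\right) = \left(i \sqrt{14} - 32\right) \left(-119\right) = \left(-32 + i \sqrt{14}\right) \left(-119\right) = 3808 - 119 i \sqrt{14}$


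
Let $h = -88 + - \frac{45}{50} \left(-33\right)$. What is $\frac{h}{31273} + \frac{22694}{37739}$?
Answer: $\frac{643190253}{1072919770} \approx 0.59948$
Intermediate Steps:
$h = - \frac{583}{10}$ ($h = -88 + \left(-45\right) \frac{1}{50} \left(-33\right) = -88 - - \frac{297}{10} = -88 + \frac{297}{10} = - \frac{583}{10} \approx -58.3$)
$\frac{h}{31273} + \frac{22694}{37739} = - \frac{583}{10 \cdot 31273} + \frac{22694}{37739} = \left(- \frac{583}{10}\right) \frac{1}{31273} + 22694 \cdot \frac{1}{37739} = - \frac{53}{28430} + \frac{22694}{37739} = \frac{643190253}{1072919770}$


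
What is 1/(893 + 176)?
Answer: 1/1069 ≈ 0.00093545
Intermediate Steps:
1/(893 + 176) = 1/1069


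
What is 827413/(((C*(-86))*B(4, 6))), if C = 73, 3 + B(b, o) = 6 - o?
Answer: 827413/18834 ≈ 43.932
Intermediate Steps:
B(b, o) = 3 - o (B(b, o) = -3 + (6 - o) = 3 - o)
827413/(((C*(-86))*B(4, 6))) = 827413/(((73*(-86))*(3 - 1*6))) = 827413/((-6278*(3 - 6))) = 827413/((-6278*(-3))) = 827413/18834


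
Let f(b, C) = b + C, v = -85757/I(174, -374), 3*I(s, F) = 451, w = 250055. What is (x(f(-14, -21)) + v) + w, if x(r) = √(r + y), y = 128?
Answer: 112517534/451 + √93 ≈ 2.4949e+5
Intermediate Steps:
I(s, F) = 451/3 (I(s, F) = (⅓)*451 = 451/3)
v = -257271/451 (v = -85757/451/3 = -85757*3/451 = -257271/451 ≈ -570.45)
f(b, C) = C + b
x(r) = √(128 + r) (x(r) = √(r + 128) = √(128 + r))
(x(f(-14, -21)) + v) + w = (√(128 + (-21 - 14)) - 257271/451) + 250055 = (√(128 - 35) - 257271/451) + 250055 = (√93 - 257271/451) + 250055 = (-257271/451 + √93) + 250055 = 112517534/451 + √93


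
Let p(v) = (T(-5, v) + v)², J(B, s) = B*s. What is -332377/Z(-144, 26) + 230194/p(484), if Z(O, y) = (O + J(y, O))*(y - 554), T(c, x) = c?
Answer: 396296064359/471011169024 ≈ 0.84137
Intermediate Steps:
p(v) = (-5 + v)²
Z(O, y) = (-554 + y)*(O + O*y) (Z(O, y) = (O + y*O)*(y - 554) = (O + O*y)*(-554 + y) = (-554 + y)*(O + O*y))
-332377/Z(-144, 26) + 230194/p(484) = -332377*(-1/(144*(-554 + 26² - 553*26))) + 230194/((-5 + 484)²) = -332377*(-1/(144*(-554 + 676 - 14378))) + 230194/(479²) = -332377/((-144*(-14256))) + 230194/229441 = -332377/2052864 + 230194*(1/229441) = -332377*1/2052864 + 230194/229441 = -332377/2052864 + 230194/229441 = 396296064359/471011169024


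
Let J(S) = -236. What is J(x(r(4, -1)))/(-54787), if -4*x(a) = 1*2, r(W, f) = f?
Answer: 236/54787 ≈ 0.0043076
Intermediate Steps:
x(a) = -1/2 (x(a) = -2/4 = -1/4*2 = -1/2)
J(x(r(4, -1)))/(-54787) = -236/(-54787) = -236*(-1/54787) = 236/54787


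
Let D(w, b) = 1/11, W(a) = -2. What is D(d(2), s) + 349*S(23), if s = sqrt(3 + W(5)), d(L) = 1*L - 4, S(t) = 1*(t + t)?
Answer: 176595/11 ≈ 16054.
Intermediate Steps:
S(t) = 2*t (S(t) = 1*(2*t) = 2*t)
d(L) = -4 + L (d(L) = L - 4 = -4 + L)
s = 1 (s = sqrt(3 - 2) = sqrt(1) = 1)
D(w, b) = 1/11
D(d(2), s) + 349*S(23) = 1/11 + 349*(2*23) = 1/11 + 349*46 = 1/11 + 16054 = 176595/11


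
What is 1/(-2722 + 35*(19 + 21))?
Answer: -1/1322 ≈ -0.00075643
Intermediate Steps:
1/(-2722 + 35*(19 + 21)) = 1/(-2722 + 35*40) = 1/(-2722 + 1400) = 1/(-1322) = -1/1322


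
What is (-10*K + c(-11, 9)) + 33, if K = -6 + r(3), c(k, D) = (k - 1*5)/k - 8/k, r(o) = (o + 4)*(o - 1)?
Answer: -493/11 ≈ -44.818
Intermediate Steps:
r(o) = (-1 + o)*(4 + o) (r(o) = (4 + o)*(-1 + o) = (-1 + o)*(4 + o))
c(k, D) = -8/k + (-5 + k)/k (c(k, D) = (k - 5)/k - 8/k = (-5 + k)/k - 8/k = -8/k + (-5 + k)/k)
K = 8 (K = -6 + (-4 + 3² + 3*3) = -6 + (-4 + 9 + 9) = -6 + 14 = 8)
(-10*K + c(-11, 9)) + 33 = (-10*8 + (-13 - 11)/(-11)) + 33 = (-80 - 1/11*(-24)) + 33 = (-80 + 24/11) + 33 = -856/11 + 33 = -493/11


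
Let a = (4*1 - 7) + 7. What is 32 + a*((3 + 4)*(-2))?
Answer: -24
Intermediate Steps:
a = 4 (a = (4 - 7) + 7 = -3 + 7 = 4)
32 + a*((3 + 4)*(-2)) = 32 + 4*((3 + 4)*(-2)) = 32 + 4*(7*(-2)) = 32 + 4*(-14) = 32 - 56 = -24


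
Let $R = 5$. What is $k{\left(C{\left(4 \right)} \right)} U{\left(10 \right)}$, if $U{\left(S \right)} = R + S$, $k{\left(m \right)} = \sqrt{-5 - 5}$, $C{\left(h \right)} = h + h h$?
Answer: $15 i \sqrt{10} \approx 47.434 i$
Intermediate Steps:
$C{\left(h \right)} = h + h^{2}$
$k{\left(m \right)} = i \sqrt{10}$ ($k{\left(m \right)} = \sqrt{-10} = i \sqrt{10}$)
$U{\left(S \right)} = 5 + S$
$k{\left(C{\left(4 \right)} \right)} U{\left(10 \right)} = i \sqrt{10} \left(5 + 10\right) = i \sqrt{10} \cdot 15 = 15 i \sqrt{10}$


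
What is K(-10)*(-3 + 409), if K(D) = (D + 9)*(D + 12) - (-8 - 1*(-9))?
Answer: -1218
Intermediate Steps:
K(D) = -1 + (9 + D)*(12 + D) (K(D) = (9 + D)*(12 + D) - (-8 + 9) = (9 + D)*(12 + D) - 1*1 = (9 + D)*(12 + D) - 1 = -1 + (9 + D)*(12 + D))
K(-10)*(-3 + 409) = (107 + (-10)² + 21*(-10))*(-3 + 409) = (107 + 100 - 210)*406 = -3*406 = -1218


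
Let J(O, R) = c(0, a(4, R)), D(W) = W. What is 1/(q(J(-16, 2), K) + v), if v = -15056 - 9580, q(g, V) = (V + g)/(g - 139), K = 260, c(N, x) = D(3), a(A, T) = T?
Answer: -136/3350759 ≈ -4.0588e-5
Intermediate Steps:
c(N, x) = 3
J(O, R) = 3
q(g, V) = (V + g)/(-139 + g)
v = -24636
1/(q(J(-16, 2), K) + v) = 1/((260 + 3)/(-139 + 3) - 24636) = 1/(263/(-136) - 24636) = 1/(-1/136*263 - 24636) = 1/(-263/136 - 24636) = 1/(-3350759/136) = -136/3350759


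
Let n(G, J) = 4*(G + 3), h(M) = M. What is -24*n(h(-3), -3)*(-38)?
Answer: 0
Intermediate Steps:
n(G, J) = 12 + 4*G (n(G, J) = 4*(3 + G) = 12 + 4*G)
-24*n(h(-3), -3)*(-38) = -24*(12 + 4*(-3))*(-38) = -24*(12 - 12)*(-38) = -0*(-38) = -24*0 = 0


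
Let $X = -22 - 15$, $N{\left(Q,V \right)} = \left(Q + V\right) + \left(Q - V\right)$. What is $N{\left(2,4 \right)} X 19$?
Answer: $-2812$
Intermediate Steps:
$N{\left(Q,V \right)} = 2 Q$
$X = -37$ ($X = -22 - 15 = -37$)
$N{\left(2,4 \right)} X 19 = 2 \cdot 2 \left(-37\right) 19 = 4 \left(-37\right) 19 = \left(-148\right) 19 = -2812$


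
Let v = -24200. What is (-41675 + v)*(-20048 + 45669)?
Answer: -1687783375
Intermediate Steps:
(-41675 + v)*(-20048 + 45669) = (-41675 - 24200)*(-20048 + 45669) = -65875*25621 = -1687783375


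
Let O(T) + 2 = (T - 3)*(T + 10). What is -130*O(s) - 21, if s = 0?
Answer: 4139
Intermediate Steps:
O(T) = -2 + (-3 + T)*(10 + T) (O(T) = -2 + (T - 3)*(T + 10) = -2 + (-3 + T)*(10 + T))
-130*O(s) - 21 = -130*(-32 + 0² + 7*0) - 21 = -130*(-32 + 0 + 0) - 21 = -130*(-32) - 21 = 4160 - 21 = 4139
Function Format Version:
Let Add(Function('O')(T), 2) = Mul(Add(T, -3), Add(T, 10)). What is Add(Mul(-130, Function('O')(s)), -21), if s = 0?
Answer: 4139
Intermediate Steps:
Function('O')(T) = Add(-2, Mul(Add(-3, T), Add(10, T))) (Function('O')(T) = Add(-2, Mul(Add(T, -3), Add(T, 10))) = Add(-2, Mul(Add(-3, T), Add(10, T))))
Add(Mul(-130, Function('O')(s)), -21) = Add(Mul(-130, Add(-32, Pow(0, 2), Mul(7, 0))), -21) = Add(Mul(-130, Add(-32, 0, 0)), -21) = Add(Mul(-130, -32), -21) = Add(4160, -21) = 4139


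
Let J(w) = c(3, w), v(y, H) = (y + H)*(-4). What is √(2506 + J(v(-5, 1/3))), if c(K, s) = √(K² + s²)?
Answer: √(22554 + 3*√3217)/3 ≈ 50.248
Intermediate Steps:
v(y, H) = -4*H - 4*y (v(y, H) = (H + y)*(-4) = -4*H - 4*y)
J(w) = √(9 + w²) (J(w) = √(3² + w²) = √(9 + w²))
√(2506 + J(v(-5, 1/3))) = √(2506 + √(9 + (-4/3 - 4*(-5))²)) = √(2506 + √(9 + (-4*⅓ + 20)²)) = √(2506 + √(9 + (-4/3 + 20)²)) = √(2506 + √(9 + (56/3)²)) = √(2506 + √(9 + 3136/9)) = √(2506 + √(3217/9)) = √(2506 + √3217/3)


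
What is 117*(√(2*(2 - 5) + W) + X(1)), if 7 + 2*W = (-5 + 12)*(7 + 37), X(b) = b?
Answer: 117 + 1989*√2/2 ≈ 1523.4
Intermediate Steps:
W = 301/2 (W = -7/2 + ((-5 + 12)*(7 + 37))/2 = -7/2 + (7*44)/2 = -7/2 + (½)*308 = -7/2 + 154 = 301/2 ≈ 150.50)
117*(√(2*(2 - 5) + W) + X(1)) = 117*(√(2*(2 - 5) + 301/2) + 1) = 117*(√(2*(-3) + 301/2) + 1) = 117*(√(-6 + 301/2) + 1) = 117*(√(289/2) + 1) = 117*(17*√2/2 + 1) = 117*(1 + 17*√2/2) = 117 + 1989*√2/2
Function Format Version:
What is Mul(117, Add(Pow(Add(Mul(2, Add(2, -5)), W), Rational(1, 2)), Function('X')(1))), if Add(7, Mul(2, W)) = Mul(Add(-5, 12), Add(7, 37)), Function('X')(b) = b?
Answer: Add(117, Mul(Rational(1989, 2), Pow(2, Rational(1, 2)))) ≈ 1523.4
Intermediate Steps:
W = Rational(301, 2) (W = Add(Rational(-7, 2), Mul(Rational(1, 2), Mul(Add(-5, 12), Add(7, 37)))) = Add(Rational(-7, 2), Mul(Rational(1, 2), Mul(7, 44))) = Add(Rational(-7, 2), Mul(Rational(1, 2), 308)) = Add(Rational(-7, 2), 154) = Rational(301, 2) ≈ 150.50)
Mul(117, Add(Pow(Add(Mul(2, Add(2, -5)), W), Rational(1, 2)), Function('X')(1))) = Mul(117, Add(Pow(Add(Mul(2, Add(2, -5)), Rational(301, 2)), Rational(1, 2)), 1)) = Mul(117, Add(Pow(Add(Mul(2, -3), Rational(301, 2)), Rational(1, 2)), 1)) = Mul(117, Add(Pow(Add(-6, Rational(301, 2)), Rational(1, 2)), 1)) = Mul(117, Add(Pow(Rational(289, 2), Rational(1, 2)), 1)) = Mul(117, Add(Mul(Rational(17, 2), Pow(2, Rational(1, 2))), 1)) = Mul(117, Add(1, Mul(Rational(17, 2), Pow(2, Rational(1, 2))))) = Add(117, Mul(Rational(1989, 2), Pow(2, Rational(1, 2))))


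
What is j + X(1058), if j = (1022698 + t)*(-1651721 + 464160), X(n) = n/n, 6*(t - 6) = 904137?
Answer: -2786952716505/2 ≈ -1.3935e+12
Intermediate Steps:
t = 301391/2 (t = 6 + (⅙)*904137 = 6 + 301379/2 = 301391/2 ≈ 1.5070e+5)
X(n) = 1
j = -2786952716507/2 (j = (1022698 + 301391/2)*(-1651721 + 464160) = (2346787/2)*(-1187561) = -2786952716507/2 ≈ -1.3935e+12)
j + X(1058) = -2786952716507/2 + 1 = -2786952716505/2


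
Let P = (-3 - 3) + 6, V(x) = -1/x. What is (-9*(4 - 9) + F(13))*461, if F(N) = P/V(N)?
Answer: 20745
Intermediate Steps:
P = 0 (P = -6 + 6 = 0)
F(N) = 0 (F(N) = 0/((-1/N)) = 0*(-N) = 0)
(-9*(4 - 9) + F(13))*461 = (-9*(4 - 9) + 0)*461 = (-9*(-5) + 0)*461 = (45 + 0)*461 = 45*461 = 20745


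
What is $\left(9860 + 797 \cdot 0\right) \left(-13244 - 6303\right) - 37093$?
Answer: $-192770513$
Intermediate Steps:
$\left(9860 + 797 \cdot 0\right) \left(-13244 - 6303\right) - 37093 = \left(9860 + 0\right) \left(-19547\right) - 37093 = 9860 \left(-19547\right) - 37093 = -192733420 - 37093 = -192770513$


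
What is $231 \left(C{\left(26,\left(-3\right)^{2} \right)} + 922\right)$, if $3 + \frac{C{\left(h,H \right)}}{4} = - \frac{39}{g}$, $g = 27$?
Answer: $\frac{626626}{3} \approx 2.0888 \cdot 10^{5}$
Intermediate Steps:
$C{\left(h,H \right)} = - \frac{160}{9}$ ($C{\left(h,H \right)} = -12 + 4 \left(- \frac{39}{27}\right) = -12 + 4 \left(\left(-39\right) \frac{1}{27}\right) = -12 + 4 \left(- \frac{13}{9}\right) = -12 - \frac{52}{9} = - \frac{160}{9}$)
$231 \left(C{\left(26,\left(-3\right)^{2} \right)} + 922\right) = 231 \left(- \frac{160}{9} + 922\right) = 231 \cdot \frac{8138}{9} = \frac{626626}{3}$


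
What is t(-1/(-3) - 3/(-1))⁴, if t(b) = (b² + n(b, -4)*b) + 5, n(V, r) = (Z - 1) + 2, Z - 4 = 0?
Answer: 7573350625/6561 ≈ 1.1543e+6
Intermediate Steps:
Z = 4 (Z = 4 + 0 = 4)
n(V, r) = 5 (n(V, r) = (4 - 1) + 2 = 3 + 2 = 5)
t(b) = 5 + b² + 5*b (t(b) = (b² + 5*b) + 5 = 5 + b² + 5*b)
t(-1/(-3) - 3/(-1))⁴ = (5 + (-1/(-3) - 3/(-1))² + 5*(-1/(-3) - 3/(-1)))⁴ = (5 + (-1*(-⅓) - 3*(-1))² + 5*(-1*(-⅓) - 3*(-1)))⁴ = (5 + (⅓ + 3)² + 5*(⅓ + 3))⁴ = (5 + (10/3)² + 5*(10/3))⁴ = (5 + 100/9 + 50/3)⁴ = (295/9)⁴ = 7573350625/6561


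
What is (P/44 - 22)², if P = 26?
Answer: 221841/484 ≈ 458.35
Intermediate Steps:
(P/44 - 22)² = (26/44 - 22)² = (26*(1/44) - 22)² = (13/22 - 22)² = (-471/22)² = 221841/484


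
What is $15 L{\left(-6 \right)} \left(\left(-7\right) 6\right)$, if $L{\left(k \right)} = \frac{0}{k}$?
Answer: $0$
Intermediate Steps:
$L{\left(k \right)} = 0$
$15 L{\left(-6 \right)} \left(\left(-7\right) 6\right) = 15 \cdot 0 \left(\left(-7\right) 6\right) = 0 \left(-42\right) = 0$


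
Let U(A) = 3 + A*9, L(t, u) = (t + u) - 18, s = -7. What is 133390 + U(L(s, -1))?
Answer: 133159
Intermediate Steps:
L(t, u) = -18 + t + u
U(A) = 3 + 9*A
133390 + U(L(s, -1)) = 133390 + (3 + 9*(-18 - 7 - 1)) = 133390 + (3 + 9*(-26)) = 133390 + (3 - 234) = 133390 - 231 = 133159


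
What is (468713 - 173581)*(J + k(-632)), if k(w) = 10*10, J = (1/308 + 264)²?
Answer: 488538667295927/23716 ≈ 2.0600e+10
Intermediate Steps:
J = 6611803969/94864 (J = (1/308 + 264)² = (81313/308)² = 6611803969/94864 ≈ 69698.)
k(w) = 100
(468713 - 173581)*(J + k(-632)) = (468713 - 173581)*(6611803969/94864 + 100) = 295132*(6621290369/94864) = 488538667295927/23716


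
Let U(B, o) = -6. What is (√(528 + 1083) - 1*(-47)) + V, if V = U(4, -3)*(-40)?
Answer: 287 + 3*√179 ≈ 327.14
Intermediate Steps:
V = 240 (V = -6*(-40) = 240)
(√(528 + 1083) - 1*(-47)) + V = (√(528 + 1083) - 1*(-47)) + 240 = (√1611 + 47) + 240 = (3*√179 + 47) + 240 = (47 + 3*√179) + 240 = 287 + 3*√179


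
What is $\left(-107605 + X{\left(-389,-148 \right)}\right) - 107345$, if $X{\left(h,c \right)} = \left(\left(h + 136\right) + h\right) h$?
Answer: $34788$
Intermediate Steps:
$X{\left(h,c \right)} = h \left(136 + 2 h\right)$ ($X{\left(h,c \right)} = \left(\left(136 + h\right) + h\right) h = \left(136 + 2 h\right) h = h \left(136 + 2 h\right)$)
$\left(-107605 + X{\left(-389,-148 \right)}\right) - 107345 = \left(-107605 + 2 \left(-389\right) \left(68 - 389\right)\right) - 107345 = \left(-107605 + 2 \left(-389\right) \left(-321\right)\right) - 107345 = \left(-107605 + 249738\right) - 107345 = 142133 - 107345 = 34788$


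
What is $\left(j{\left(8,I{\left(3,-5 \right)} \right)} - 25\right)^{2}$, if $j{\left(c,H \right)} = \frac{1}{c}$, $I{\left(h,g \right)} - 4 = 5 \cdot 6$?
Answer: $\frac{39601}{64} \approx 618.77$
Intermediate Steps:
$I{\left(h,g \right)} = 34$ ($I{\left(h,g \right)} = 4 + 5 \cdot 6 = 4 + 30 = 34$)
$\left(j{\left(8,I{\left(3,-5 \right)} \right)} - 25\right)^{2} = \left(\frac{1}{8} - 25\right)^{2} = \left(- \frac{199}{8}\right)^{2} = \frac{39601}{64}$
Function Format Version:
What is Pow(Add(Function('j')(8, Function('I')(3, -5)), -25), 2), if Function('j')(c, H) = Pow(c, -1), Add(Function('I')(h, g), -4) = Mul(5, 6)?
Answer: Rational(39601, 64) ≈ 618.77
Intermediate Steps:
Function('I')(h, g) = 34 (Function('I')(h, g) = Add(4, Mul(5, 6)) = Add(4, 30) = 34)
Pow(Add(Function('j')(8, Function('I')(3, -5)), -25), 2) = Pow(Add(Pow(8, -1), -25), 2) = Pow(Add(Rational(1, 8), -25), 2) = Pow(Rational(-199, 8), 2) = Rational(39601, 64)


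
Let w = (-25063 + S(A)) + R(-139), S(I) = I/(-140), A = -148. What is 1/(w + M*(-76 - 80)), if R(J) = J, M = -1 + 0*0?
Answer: -35/876573 ≈ -3.9928e-5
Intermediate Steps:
S(I) = -I/140 (S(I) = I*(-1/140) = -I/140)
M = -1 (M = -1 + 0 = -1)
w = -882033/35 (w = (-25063 - 1/140*(-148)) - 139 = (-25063 + 37/35) - 139 = -877168/35 - 139 = -882033/35 ≈ -25201.)
1/(w + M*(-76 - 80)) = 1/(-882033/35 - (-76 - 80)) = 1/(-882033/35 - 1*(-156)) = 1/(-882033/35 + 156) = 1/(-876573/35) = -35/876573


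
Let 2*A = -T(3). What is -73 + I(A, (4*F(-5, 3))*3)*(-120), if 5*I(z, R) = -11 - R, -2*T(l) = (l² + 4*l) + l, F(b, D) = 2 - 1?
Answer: 479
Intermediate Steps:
F(b, D) = 1
T(l) = -5*l/2 - l²/2 (T(l) = -((l² + 4*l) + l)/2 = -(l² + 5*l)/2 = -5*l/2 - l²/2)
A = 6 (A = (-(-1)*3*(5 + 3)/2)/2 = (-(-1)*3*8/2)/2 = (-1*(-12))/2 = (½)*12 = 6)
I(z, R) = -11/5 - R/5 (I(z, R) = (-11 - R)/5 = -11/5 - R/5)
-73 + I(A, (4*F(-5, 3))*3)*(-120) = -73 + (-11/5 - 4*1*3/5)*(-120) = -73 + (-11/5 - 4*3/5)*(-120) = -73 + (-11/5 - ⅕*12)*(-120) = -73 + (-11/5 - 12/5)*(-120) = -73 - 23/5*(-120) = -73 + 552 = 479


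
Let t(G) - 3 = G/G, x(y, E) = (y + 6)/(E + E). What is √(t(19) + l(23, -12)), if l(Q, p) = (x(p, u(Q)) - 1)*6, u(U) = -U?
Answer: 2*I*√161/23 ≈ 1.1034*I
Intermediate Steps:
x(y, E) = (6 + y)/(2*E) (x(y, E) = (6 + y)/((2*E)) = (6 + y)*(1/(2*E)) = (6 + y)/(2*E))
t(G) = 4 (t(G) = 3 + G/G = 3 + 1 = 4)
l(Q, p) = -6 - 3*(6 + p)/Q (l(Q, p) = ((6 + p)/(2*((-Q))) - 1)*6 = ((-1/Q)*(6 + p)/2 - 1)*6 = (-(6 + p)/(2*Q) - 1)*6 = (-1 - (6 + p)/(2*Q))*6 = -6 - 3*(6 + p)/Q)
√(t(19) + l(23, -12)) = √(4 + 3*(-6 - 1*(-12) - 2*23)/23) = √(4 + 3*(1/23)*(-6 + 12 - 46)) = √(4 + 3*(1/23)*(-40)) = √(4 - 120/23) = √(-28/23) = 2*I*√161/23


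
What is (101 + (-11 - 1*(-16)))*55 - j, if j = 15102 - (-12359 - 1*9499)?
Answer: -31130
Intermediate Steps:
j = 36960 (j = 15102 - (-12359 - 9499) = 15102 - 1*(-21858) = 15102 + 21858 = 36960)
(101 + (-11 - 1*(-16)))*55 - j = (101 + (-11 - 1*(-16)))*55 - 1*36960 = (101 + (-11 + 16))*55 - 36960 = (101 + 5)*55 - 36960 = 106*55 - 36960 = 5830 - 36960 = -31130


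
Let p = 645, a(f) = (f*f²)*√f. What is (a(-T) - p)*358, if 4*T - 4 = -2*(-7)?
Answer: -230910 - 391473*I*√2/8 ≈ -2.3091e+5 - 69203.0*I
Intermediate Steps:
T = 9/2 (T = 1 + (-2*(-7))/4 = 1 + (¼)*14 = 1 + 7/2 = 9/2 ≈ 4.5000)
a(f) = f^(7/2) (a(f) = f³*√f = f^(7/2))
(a(-T) - p)*358 = ((-1*9/2)^(7/2) - 1*645)*358 = ((-9/2)^(7/2) - 645)*358 = (-2187*I*√2/16 - 645)*358 = (-645 - 2187*I*√2/16)*358 = -230910 - 391473*I*√2/8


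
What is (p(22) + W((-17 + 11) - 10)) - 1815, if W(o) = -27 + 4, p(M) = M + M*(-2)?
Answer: -1860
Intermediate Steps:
p(M) = -M (p(M) = M - 2*M = -M)
W(o) = -23
(p(22) + W((-17 + 11) - 10)) - 1815 = (-1*22 - 23) - 1815 = (-22 - 23) - 1815 = -45 - 1815 = -1860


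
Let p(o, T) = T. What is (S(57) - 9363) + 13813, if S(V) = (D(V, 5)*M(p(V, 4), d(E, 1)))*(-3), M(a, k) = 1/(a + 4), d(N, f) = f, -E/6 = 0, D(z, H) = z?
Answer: 35429/8 ≈ 4428.6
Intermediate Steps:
E = 0 (E = -6*0 = 0)
M(a, k) = 1/(4 + a)
S(V) = -3*V/8 (S(V) = (V/(4 + 4))*(-3) = (V/8)*(-3) = -3*V/8)
(S(57) - 9363) + 13813 = (-3/8*57 - 9363) + 13813 = (-171/8 - 9363) + 13813 = -75075/8 + 13813 = 35429/8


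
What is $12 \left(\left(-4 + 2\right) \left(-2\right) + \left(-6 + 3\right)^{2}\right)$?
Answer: $156$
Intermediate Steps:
$12 \left(\left(-4 + 2\right) \left(-2\right) + \left(-6 + 3\right)^{2}\right) = 12 \left(\left(-2\right) \left(-2\right) + \left(-3\right)^{2}\right) = 12 \left(4 + 9\right) = 12 \cdot 13 = 156$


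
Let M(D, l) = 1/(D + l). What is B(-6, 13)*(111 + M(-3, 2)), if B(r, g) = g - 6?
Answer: 770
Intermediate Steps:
B(r, g) = -6 + g
B(-6, 13)*(111 + M(-3, 2)) = (-6 + 13)*(111 + 1/(-3 + 2)) = 7*(111 + 1/(-1)) = 7*(111 - 1) = 7*110 = 770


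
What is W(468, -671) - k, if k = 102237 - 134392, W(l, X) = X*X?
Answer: 482396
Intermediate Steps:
W(l, X) = X²
k = -32155
W(468, -671) - k = (-671)² - 1*(-32155) = 450241 + 32155 = 482396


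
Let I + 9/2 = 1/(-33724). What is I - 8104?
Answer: -273451055/33724 ≈ -8108.5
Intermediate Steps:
I = -151759/33724 (I = -9/2 + 1/(-33724) = -9/2 - 1/33724 = -151759/33724 ≈ -4.5000)
I - 8104 = -151759/33724 - 8104 = -273451055/33724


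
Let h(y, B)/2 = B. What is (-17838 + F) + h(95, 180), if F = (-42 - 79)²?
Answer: -2837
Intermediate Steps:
h(y, B) = 2*B
F = 14641 (F = (-121)² = 14641)
(-17838 + F) + h(95, 180) = (-17838 + 14641) + 2*180 = -3197 + 360 = -2837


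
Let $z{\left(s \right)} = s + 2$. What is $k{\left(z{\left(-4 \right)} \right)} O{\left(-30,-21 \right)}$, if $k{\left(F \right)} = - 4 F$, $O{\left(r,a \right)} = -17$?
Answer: $-136$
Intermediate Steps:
$z{\left(s \right)} = 2 + s$
$k{\left(z{\left(-4 \right)} \right)} O{\left(-30,-21 \right)} = - 4 \left(2 - 4\right) \left(-17\right) = \left(-4\right) \left(-2\right) \left(-17\right) = 8 \left(-17\right) = -136$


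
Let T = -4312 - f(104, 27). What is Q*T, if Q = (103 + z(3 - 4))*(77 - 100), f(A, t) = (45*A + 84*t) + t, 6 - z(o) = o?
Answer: 28556110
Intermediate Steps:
z(o) = 6 - o
f(A, t) = 45*A + 85*t
Q = -2530 (Q = (103 + (6 - (3 - 4)))*(77 - 100) = (103 + (6 - 1*(-1)))*(-23) = (103 + (6 + 1))*(-23) = (103 + 7)*(-23) = 110*(-23) = -2530)
T = -11287 (T = -4312 - (45*104 + 85*27) = -4312 - (4680 + 2295) = -4312 - 1*6975 = -4312 - 6975 = -11287)
Q*T = -2530*(-11287) = 28556110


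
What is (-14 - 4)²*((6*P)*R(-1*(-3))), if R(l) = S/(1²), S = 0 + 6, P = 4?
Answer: 46656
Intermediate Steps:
S = 6
R(l) = 6 (R(l) = 6/(1²) = 6/1 = 6*1 = 6)
(-14 - 4)²*((6*P)*R(-1*(-3))) = (-14 - 4)²*((6*4)*6) = (-18)²*(24*6) = 324*144 = 46656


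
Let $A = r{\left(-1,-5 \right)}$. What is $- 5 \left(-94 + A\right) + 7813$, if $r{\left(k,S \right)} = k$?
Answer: $8288$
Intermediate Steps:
$A = -1$
$- 5 \left(-94 + A\right) + 7813 = - 5 \left(-94 - 1\right) + 7813 = \left(-5\right) \left(-95\right) + 7813 = 475 + 7813 = 8288$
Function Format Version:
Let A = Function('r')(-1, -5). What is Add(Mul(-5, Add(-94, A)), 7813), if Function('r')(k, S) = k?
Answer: 8288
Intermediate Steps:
A = -1
Add(Mul(-5, Add(-94, A)), 7813) = Add(Mul(-5, Add(-94, -1)), 7813) = Add(Mul(-5, -95), 7813) = Add(475, 7813) = 8288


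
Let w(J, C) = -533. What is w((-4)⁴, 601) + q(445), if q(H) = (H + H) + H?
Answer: 802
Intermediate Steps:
q(H) = 3*H (q(H) = 2*H + H = 3*H)
w((-4)⁴, 601) + q(445) = -533 + 3*445 = -533 + 1335 = 802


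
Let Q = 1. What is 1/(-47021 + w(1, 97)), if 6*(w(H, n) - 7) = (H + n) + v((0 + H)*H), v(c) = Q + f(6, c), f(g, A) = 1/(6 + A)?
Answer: -21/986947 ≈ -2.1278e-5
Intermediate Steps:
v(c) = 1 + 1/(6 + c)
w(H, n) = 7 + H/6 + n/6 + (7 + H²)/(6*(6 + H²)) (w(H, n) = 7 + ((H + n) + (7 + (0 + H)*H)/(6 + (0 + H)*H))/6 = 7 + ((H + n) + (7 + H*H)/(6 + H*H))/6 = 7 + ((H + n) + (7 + H²)/(6 + H²))/6 = 7 + (H + n + (7 + H²)/(6 + H²))/6 = 7 + (H/6 + n/6 + (7 + H²)/(6*(6 + H²))) = 7 + H/6 + n/6 + (7 + H²)/(6*(6 + H²)))
1/(-47021 + w(1, 97)) = 1/(-47021 + (7 + 1² + (6 + 1²)*(42 + 1 + 97))/(6*(6 + 1²))) = 1/(-47021 + (7 + 1 + (6 + 1)*140)/(6*(6 + 1))) = 1/(-47021 + (⅙)*(7 + 1 + 7*140)/7) = 1/(-47021 + (⅙)*(⅐)*(7 + 1 + 980)) = 1/(-47021 + (⅙)*(⅐)*988) = 1/(-47021 + 494/21) = 1/(-986947/21) = -21/986947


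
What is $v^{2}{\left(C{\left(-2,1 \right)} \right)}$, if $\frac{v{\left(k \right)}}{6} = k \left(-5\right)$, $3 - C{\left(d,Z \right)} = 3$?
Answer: $0$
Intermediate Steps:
$C{\left(d,Z \right)} = 0$ ($C{\left(d,Z \right)} = 3 - 3 = 0$)
$v{\left(k \right)} = - 30 k$ ($v{\left(k \right)} = 6 k \left(-5\right) = 6 \left(- 5 k\right) = - 30 k$)
$v^{2}{\left(C{\left(-2,1 \right)} \right)} = \left(\left(-30\right) 0\right)^{2} = 0^{2} = 0$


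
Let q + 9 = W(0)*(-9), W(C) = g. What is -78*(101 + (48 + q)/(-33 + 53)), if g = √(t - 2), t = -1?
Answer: -80301/10 + 351*I*√3/10 ≈ -8030.1 + 60.795*I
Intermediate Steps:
g = I*√3 (g = √(-1 - 2) = √(-3) = I*√3 ≈ 1.732*I)
W(C) = I*√3
q = -9 - 9*I*√3 (q = -9 + (I*√3)*(-9) = -9 - 9*I*√3 ≈ -9.0 - 15.588*I)
-78*(101 + (48 + q)/(-33 + 53)) = -78*(101 + (48 + (-9 - 9*I*√3))/(-33 + 53)) = -78*(101 + (39 - 9*I*√3)/20) = -78*(101 + (39 - 9*I*√3)*(1/20)) = -78*(101 + (39/20 - 9*I*√3/20)) = -78*(2059/20 - 9*I*√3/20) = -80301/10 + 351*I*√3/10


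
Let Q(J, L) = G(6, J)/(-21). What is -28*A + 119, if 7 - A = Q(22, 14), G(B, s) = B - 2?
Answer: -247/3 ≈ -82.333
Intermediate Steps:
G(B, s) = -2 + B
Q(J, L) = -4/21 (Q(J, L) = (-2 + 6)/(-21) = 4*(-1/21) = -4/21)
A = 151/21 (A = 7 - 1*(-4/21) = 7 + 4/21 = 151/21 ≈ 7.1905)
-28*A + 119 = -28*151/21 + 119 = -604/3 + 119 = -247/3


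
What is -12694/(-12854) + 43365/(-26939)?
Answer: -107725022/173136953 ≈ -0.62220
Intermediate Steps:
-12694/(-12854) + 43365/(-26939) = -12694*(-1/12854) + 43365*(-1/26939) = 6347/6427 - 43365/26939 = -107725022/173136953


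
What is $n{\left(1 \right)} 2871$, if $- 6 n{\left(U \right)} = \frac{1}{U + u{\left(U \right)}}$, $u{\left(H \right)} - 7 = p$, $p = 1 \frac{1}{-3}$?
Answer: $- \frac{2871}{46} \approx -62.413$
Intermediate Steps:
$p = - \frac{1}{3}$ ($p = 1 \left(- \frac{1}{3}\right) = - \frac{1}{3} \approx -0.33333$)
$u{\left(H \right)} = \frac{20}{3}$ ($u{\left(H \right)} = 7 - \frac{1}{3} = \frac{20}{3}$)
$n{\left(U \right)} = - \frac{1}{6 \left(\frac{20}{3} + U\right)}$ ($n{\left(U \right)} = - \frac{1}{6 \left(U + \frac{20}{3}\right)} = - \frac{1}{6 \left(\frac{20}{3} + U\right)}$)
$n{\left(1 \right)} 2871 = - \frac{1}{40 + 6 \cdot 1} \cdot 2871 = - \frac{1}{40 + 6} \cdot 2871 = - \frac{1}{46} \cdot 2871 = \left(-1\right) \frac{1}{46} \cdot 2871 = \left(- \frac{1}{46}\right) 2871 = - \frac{2871}{46}$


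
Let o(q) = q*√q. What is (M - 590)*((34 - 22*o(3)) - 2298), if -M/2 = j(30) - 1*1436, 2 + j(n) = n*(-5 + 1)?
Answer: -5718864 - 166716*√3 ≈ -6.0076e+6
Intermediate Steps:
j(n) = -2 - 4*n (j(n) = -2 + n*(-5 + 1) = -2 + n*(-4) = -2 - 4*n)
o(q) = q^(3/2)
M = 3116 (M = -2*((-2 - 4*30) - 1*1436) = -2*((-2 - 120) - 1436) = -2*(-122 - 1436) = -2*(-1558) = 3116)
(M - 590)*((34 - 22*o(3)) - 2298) = (3116 - 590)*((34 - 66*√3) - 2298) = 2526*((34 - 66*√3) - 2298) = 2526*(-2264 - 66*√3) = -5718864 - 166716*√3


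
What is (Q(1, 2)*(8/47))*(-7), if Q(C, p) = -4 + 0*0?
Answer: 224/47 ≈ 4.7660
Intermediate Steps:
Q(C, p) = -4 (Q(C, p) = -4 + 0 = -4)
(Q(1, 2)*(8/47))*(-7) = -32/47*(-7) = 224/47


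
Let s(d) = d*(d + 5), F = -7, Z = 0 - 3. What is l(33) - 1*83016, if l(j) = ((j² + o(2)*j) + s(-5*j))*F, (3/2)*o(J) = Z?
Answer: -274977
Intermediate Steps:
Z = -3
s(d) = d*(5 + d)
o(J) = -2 (o(J) = (⅔)*(-3) = -2)
l(j) = -7*j² + 14*j + 35*j*(5 - 5*j) (l(j) = ((j² - 2*j) + (-5*j)*(5 - 5*j))*(-7) = ((j² - 2*j) - 5*j*(5 - 5*j))*(-7) = (j² - 2*j - 5*j*(5 - 5*j))*(-7) = -7*j² + 14*j + 35*j*(5 - 5*j))
l(33) - 1*83016 = 7*33*(27 - 26*33) - 1*83016 = 7*33*(27 - 858) - 83016 = 7*33*(-831) - 83016 = -191961 - 83016 = -274977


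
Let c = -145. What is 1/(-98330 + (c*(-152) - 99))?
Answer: -1/76389 ≈ -1.3091e-5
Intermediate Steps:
1/(-98330 + (c*(-152) - 99)) = 1/(-98330 + (-145*(-152) - 99)) = 1/(-98330 + (22040 - 99)) = 1/(-98330 + 21941) = 1/(-76389) = -1/76389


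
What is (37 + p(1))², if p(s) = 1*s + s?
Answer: 1521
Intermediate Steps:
p(s) = 2*s (p(s) = s + s = 2*s)
(37 + p(1))² = (37 + 2*1)² = (37 + 2)² = 39² = 1521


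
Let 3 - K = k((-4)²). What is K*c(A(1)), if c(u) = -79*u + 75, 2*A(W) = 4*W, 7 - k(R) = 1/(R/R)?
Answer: 249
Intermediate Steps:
k(R) = 6 (k(R) = 7 - 1/(R/R) = 7 - 1/1 = 7 - 1*1 = 7 - 1 = 6)
A(W) = 2*W (A(W) = (4*W)/2 = 2*W)
K = -3 (K = 3 - 1*6 = 3 - 6 = -3)
c(u) = 75 - 79*u
K*c(A(1)) = -3*(75 - 158) = -3*(-83) = 249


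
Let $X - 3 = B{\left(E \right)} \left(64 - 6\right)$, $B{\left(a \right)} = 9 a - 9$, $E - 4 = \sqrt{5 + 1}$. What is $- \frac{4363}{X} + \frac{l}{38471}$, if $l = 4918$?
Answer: $- \frac{86429518637}{10603338549} + \frac{253054 \sqrt{6}}{91873} \approx -1.4043$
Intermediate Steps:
$E = 4 + \sqrt{6}$ ($E = 4 + \sqrt{5 + 1} = 4 + \sqrt{6} \approx 6.4495$)
$B{\left(a \right)} = -9 + 9 a$
$X = 1569 + 522 \sqrt{6}$ ($X = 3 + \left(-9 + 9 \left(4 + \sqrt{6}\right)\right) \left(64 - 6\right) = 3 + \left(-9 + \left(36 + 9 \sqrt{6}\right)\right) 58 = 3 + \left(27 + 9 \sqrt{6}\right) 58 = 3 + \left(1566 + 522 \sqrt{6}\right) = 1569 + 522 \sqrt{6} \approx 2847.6$)
$- \frac{4363}{X} + \frac{l}{38471} = - \frac{4363}{1569 + 522 \sqrt{6}} + \frac{4918}{38471} = \frac{4918}{38471} - \frac{4363}{1569 + 522 \sqrt{6}}$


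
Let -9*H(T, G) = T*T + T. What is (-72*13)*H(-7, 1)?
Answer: 4368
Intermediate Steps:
H(T, G) = -T/9 - T²/9 (H(T, G) = -(T*T + T)/9 = -(T² + T)/9 = -(T + T²)/9 = -T/9 - T²/9)
(-72*13)*H(-7, 1) = (-72*13)*(-⅑*(-7)*(1 - 7)) = -(-104)*(-7)*(-6) = -936*(-14/3) = 4368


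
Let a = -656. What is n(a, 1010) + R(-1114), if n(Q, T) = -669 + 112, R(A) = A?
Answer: -1671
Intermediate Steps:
n(Q, T) = -557
n(a, 1010) + R(-1114) = -557 - 1114 = -1671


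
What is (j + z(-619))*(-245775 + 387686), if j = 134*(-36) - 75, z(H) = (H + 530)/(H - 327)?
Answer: -59787942865/86 ≈ -6.9521e+8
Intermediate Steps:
z(H) = (530 + H)/(-327 + H)
j = -4899 (j = -4824 - 75 = -4899)
(j + z(-619))*(-245775 + 387686) = (-4899 + (530 - 619)/(-327 - 619))*(-245775 + 387686) = (-4899 - 89/(-946))*141911 = (-4899 - 1/946*(-89))*141911 = (-4899 + 89/946)*141911 = -4634365/946*141911 = -59787942865/86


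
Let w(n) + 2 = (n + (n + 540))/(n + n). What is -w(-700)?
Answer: 97/70 ≈ 1.3857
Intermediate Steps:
w(n) = -2 + (540 + 2*n)/(2*n) (w(n) = -2 + (n + (n + 540))/(n + n) = -2 + (n + (540 + n))/((2*n)) = -2 + (540 + 2*n)*(1/(2*n)) = -2 + (540 + 2*n)/(2*n))
-w(-700) = -(270 - 1*(-700))/(-700) = -(-1)*(270 + 700)/700 = -(-1)*970/700 = -1*(-97/70) = 97/70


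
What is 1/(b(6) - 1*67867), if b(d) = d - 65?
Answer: -1/67926 ≈ -1.4722e-5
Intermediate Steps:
b(d) = -65 + d
1/(b(6) - 1*67867) = 1/((-65 + 6) - 1*67867) = 1/(-59 - 67867) = 1/(-67926) = -1/67926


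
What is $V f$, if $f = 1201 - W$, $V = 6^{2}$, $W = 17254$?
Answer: $-577908$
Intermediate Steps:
$V = 36$
$f = -16053$ ($f = 1201 - 17254 = -16053$)
$V f = 36 \left(-16053\right) = -577908$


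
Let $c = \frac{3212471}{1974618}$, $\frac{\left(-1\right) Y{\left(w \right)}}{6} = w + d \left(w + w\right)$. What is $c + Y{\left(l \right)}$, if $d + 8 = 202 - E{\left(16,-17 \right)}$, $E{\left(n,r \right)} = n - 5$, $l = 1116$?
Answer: $- \frac{4852486248505}{1974618} \approx -2.4574 \cdot 10^{6}$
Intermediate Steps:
$E{\left(n,r \right)} = -5 + n$ ($E{\left(n,r \right)} = n - 5 = -5 + n$)
$d = 183$ ($d = -8 + \left(202 - \left(-5 + 16\right)\right) = -8 + \left(202 - 11\right) = -8 + 191 = 183$)
$Y{\left(w \right)} = - 2202 w$ ($Y{\left(w \right)} = - 6 \left(w + 183 \left(w + w\right)\right) = - 6 \left(w + 183 \cdot 2 w\right) = - 6 \left(w + 366 w\right) = - 6 \cdot 367 w = - 2202 w$)
$c = \frac{3212471}{1974618}$ ($c = 3212471 \cdot \frac{1}{1974618} = \frac{3212471}{1974618} \approx 1.6269$)
$c + Y{\left(l \right)} = \frac{3212471}{1974618} - 2457432 = - \frac{4852486248505}{1974618}$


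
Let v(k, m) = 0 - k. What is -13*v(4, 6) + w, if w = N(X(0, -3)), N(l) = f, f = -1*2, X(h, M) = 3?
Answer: 50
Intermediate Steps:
v(k, m) = -k
f = -2
N(l) = -2
w = -2
-13*v(4, 6) + w = -(-13)*4 - 2 = -13*(-4) - 2 = 52 - 2 = 50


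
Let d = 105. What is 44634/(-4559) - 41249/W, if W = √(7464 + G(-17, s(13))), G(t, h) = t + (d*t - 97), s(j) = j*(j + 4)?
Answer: -44634/4559 - 41249*√5565/5565 ≈ -562.73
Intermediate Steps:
s(j) = j*(4 + j)
G(t, h) = -97 + 106*t (G(t, h) = t + (105*t - 97) = t + (-97 + 105*t) = -97 + 106*t)
W = √5565 (W = √(7464 + (-97 + 106*(-17))) = √(7464 + (-97 - 1802)) = √(7464 - 1899) = √5565 ≈ 74.599)
44634/(-4559) - 41249/W = 44634/(-4559) - 41249*√5565/5565 = 44634*(-1/4559) - 41249*√5565/5565 = -44634/4559 - 41249*√5565/5565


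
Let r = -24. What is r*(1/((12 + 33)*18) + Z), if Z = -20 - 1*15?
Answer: 113396/135 ≈ 839.97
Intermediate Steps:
Z = -35 (Z = -20 - 15 = -35)
r*(1/((12 + 33)*18) + Z) = -24*(1/((12 + 33)*18) - 35) = -24*((1/18)/45 - 35) = -24*((1/45)*(1/18) - 35) = -24*(1/810 - 35) = -24*(-28349/810) = 113396/135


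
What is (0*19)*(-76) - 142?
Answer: -142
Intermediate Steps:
(0*19)*(-76) - 142 = 0*(-76) - 142 = 0 - 142 = -142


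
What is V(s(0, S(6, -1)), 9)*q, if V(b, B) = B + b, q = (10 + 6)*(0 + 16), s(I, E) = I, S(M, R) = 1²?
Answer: 2304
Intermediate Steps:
S(M, R) = 1
q = 256 (q = 16*16 = 256)
V(s(0, S(6, -1)), 9)*q = (9 + 0)*256 = 9*256 = 2304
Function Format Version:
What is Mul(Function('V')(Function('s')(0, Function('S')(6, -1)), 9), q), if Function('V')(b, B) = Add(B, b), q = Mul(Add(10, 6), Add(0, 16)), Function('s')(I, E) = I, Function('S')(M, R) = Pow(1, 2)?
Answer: 2304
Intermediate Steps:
Function('S')(M, R) = 1
q = 256 (q = Mul(16, 16) = 256)
Mul(Function('V')(Function('s')(0, Function('S')(6, -1)), 9), q) = Mul(Add(9, 0), 256) = Mul(9, 256) = 2304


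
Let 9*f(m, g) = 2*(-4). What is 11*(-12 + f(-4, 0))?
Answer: -1276/9 ≈ -141.78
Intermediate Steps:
f(m, g) = -8/9 (f(m, g) = (2*(-4))/9 = (1/9)*(-8) = -8/9)
11*(-12 + f(-4, 0)) = 11*(-12 - 8/9) = 11*(-116/9) = -1276/9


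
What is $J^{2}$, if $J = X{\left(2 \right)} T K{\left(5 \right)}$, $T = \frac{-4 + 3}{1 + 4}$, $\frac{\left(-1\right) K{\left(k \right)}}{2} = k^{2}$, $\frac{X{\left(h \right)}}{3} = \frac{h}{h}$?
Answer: $900$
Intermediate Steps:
$X{\left(h \right)} = 3$ ($X{\left(h \right)} = 3 \frac{h}{h} = 3 \cdot 1 = 3$)
$K{\left(k \right)} = - 2 k^{2}$
$T = - \frac{1}{5} \approx -0.2$
$J = 30$ ($J = 3 \left(- \frac{1}{5}\right) \left(- 2 \cdot 5^{2}\right) = - \frac{3 \left(\left(-2\right) 25\right)}{5} = \left(- \frac{3}{5}\right) \left(-50\right) = 30$)
$J^{2} = 30^{2} = 900$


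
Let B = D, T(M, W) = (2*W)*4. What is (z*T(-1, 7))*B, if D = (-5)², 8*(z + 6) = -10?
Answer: -10150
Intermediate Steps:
T(M, W) = 8*W
z = -29/4 (z = -6 + (⅛)*(-10) = -6 - 5/4 = -29/4 ≈ -7.2500)
D = 25
B = 25
(z*T(-1, 7))*B = -58*7*25 = -29/4*56*25 = -406*25 = -10150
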